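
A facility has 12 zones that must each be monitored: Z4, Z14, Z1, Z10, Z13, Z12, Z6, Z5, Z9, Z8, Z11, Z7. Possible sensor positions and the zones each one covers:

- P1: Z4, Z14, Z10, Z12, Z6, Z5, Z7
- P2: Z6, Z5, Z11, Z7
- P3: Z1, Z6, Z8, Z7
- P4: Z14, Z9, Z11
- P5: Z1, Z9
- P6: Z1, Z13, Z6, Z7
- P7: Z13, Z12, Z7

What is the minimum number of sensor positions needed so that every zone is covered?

4

P1, P3, P4, P6 together cover {Z4, Z14, Z1, Z10, Z13, Z12, Z6, Z5, Z9, Z8, Z11, Z7} — every zone.
No 3 of the 7 sensor positions cover everything (all 35 triples fall short), so 4 is minimum.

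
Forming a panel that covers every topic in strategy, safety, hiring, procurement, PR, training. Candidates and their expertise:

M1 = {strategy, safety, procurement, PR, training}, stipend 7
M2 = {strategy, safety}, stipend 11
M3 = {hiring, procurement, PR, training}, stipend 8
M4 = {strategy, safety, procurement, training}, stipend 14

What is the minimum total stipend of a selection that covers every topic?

M1, M3 cover every topic at stipend 7 + 8 = 15.
Any cover uses at least 2 members; among all covering selections none totals below 15.

15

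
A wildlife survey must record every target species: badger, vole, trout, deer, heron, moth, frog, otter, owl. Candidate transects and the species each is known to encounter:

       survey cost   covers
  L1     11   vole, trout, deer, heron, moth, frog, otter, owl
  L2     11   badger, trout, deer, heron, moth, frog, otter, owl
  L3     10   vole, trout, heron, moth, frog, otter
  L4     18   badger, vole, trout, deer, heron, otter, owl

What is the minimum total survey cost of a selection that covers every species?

21

L2, L3 cover every species at survey cost 11 + 10 = 21.
Any cover uses at least 2 transects; among all covering selections none totals below 21.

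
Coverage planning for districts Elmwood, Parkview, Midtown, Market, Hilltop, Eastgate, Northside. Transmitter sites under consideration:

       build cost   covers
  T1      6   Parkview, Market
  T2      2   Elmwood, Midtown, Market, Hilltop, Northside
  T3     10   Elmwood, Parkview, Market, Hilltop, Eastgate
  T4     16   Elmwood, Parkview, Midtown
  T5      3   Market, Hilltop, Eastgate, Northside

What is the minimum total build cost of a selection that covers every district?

T1, T2, T5 cover every district at build cost 6 + 2 + 3 = 11.
Any cover uses at least 2 transmitter sites; among all covering selections none totals below 11.

11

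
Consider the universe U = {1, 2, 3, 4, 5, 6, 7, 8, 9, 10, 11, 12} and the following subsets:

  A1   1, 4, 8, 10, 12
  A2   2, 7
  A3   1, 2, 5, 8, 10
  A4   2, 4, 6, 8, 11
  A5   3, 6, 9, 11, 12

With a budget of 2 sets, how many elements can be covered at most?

Choosing A3, A5 covers {1, 2, 3, 5, 6, 8, 9, 10, 11, 12} — 10 elements.
No choice of 2 sets does better; here 4, 7 are left uncovered.

10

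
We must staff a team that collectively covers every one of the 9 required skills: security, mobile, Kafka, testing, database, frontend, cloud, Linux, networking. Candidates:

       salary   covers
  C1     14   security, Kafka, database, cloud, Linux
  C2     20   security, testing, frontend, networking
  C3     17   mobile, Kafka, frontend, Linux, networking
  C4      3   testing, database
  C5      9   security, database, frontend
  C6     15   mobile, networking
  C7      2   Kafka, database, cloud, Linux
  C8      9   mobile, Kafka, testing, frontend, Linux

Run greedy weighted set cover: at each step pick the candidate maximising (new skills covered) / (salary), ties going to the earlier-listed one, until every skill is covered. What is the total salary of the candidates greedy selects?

Pick 1: C7 adds 4 new (Kafka, database, cloud, Linux) at salary 2 (ratio 4/2).
Pick 2: C4 adds 1 new (testing) at salary 3 (ratio 1/3).
Pick 3: C5 adds 2 new (security, frontend) at salary 9 (ratio 2/9).
Pick 4: C6 adds 2 new (mobile, networking) at salary 15 (ratio 2/15).
Greedy total salary: 2 + 3 + 9 + 15 = 29.

29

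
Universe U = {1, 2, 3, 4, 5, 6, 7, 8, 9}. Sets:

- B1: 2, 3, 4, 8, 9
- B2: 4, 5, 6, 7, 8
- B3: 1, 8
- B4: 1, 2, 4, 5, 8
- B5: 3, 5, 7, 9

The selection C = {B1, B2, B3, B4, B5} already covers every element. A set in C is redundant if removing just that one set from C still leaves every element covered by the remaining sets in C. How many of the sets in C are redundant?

Drop B1: the rest still cover every element — redundant.
Drop B2: 6 uncovered — not redundant.
Drop B3: the rest still cover every element — redundant.
Drop B4: the rest still cover every element — redundant.
Drop B5: the rest still cover every element — redundant.
4 redundant: B1, B3, B4, B5.

4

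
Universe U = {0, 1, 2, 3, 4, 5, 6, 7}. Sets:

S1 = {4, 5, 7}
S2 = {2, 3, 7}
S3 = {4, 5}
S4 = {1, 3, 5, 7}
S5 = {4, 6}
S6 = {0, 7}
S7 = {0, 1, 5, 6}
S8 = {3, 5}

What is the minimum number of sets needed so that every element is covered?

S1, S2, S7 together cover {0, 1, 2, 3, 4, 5, 6, 7} — every element.
No 2 of the 8 sets cover everything (all 28 pairs fall short), so 3 is minimum.
Greedy (largest uncovered first) would take S4, S5, S2, S6 — 4 sets — but 3 suffice.

3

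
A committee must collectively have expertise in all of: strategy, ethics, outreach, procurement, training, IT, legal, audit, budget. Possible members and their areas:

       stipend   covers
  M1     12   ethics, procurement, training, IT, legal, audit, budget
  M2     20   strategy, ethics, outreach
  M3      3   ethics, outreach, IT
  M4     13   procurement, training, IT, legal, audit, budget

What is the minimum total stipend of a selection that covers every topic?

M1, M2 cover every topic at stipend 12 + 20 = 32.
Any cover uses at least 2 members; among all covering selections none totals below 32.

32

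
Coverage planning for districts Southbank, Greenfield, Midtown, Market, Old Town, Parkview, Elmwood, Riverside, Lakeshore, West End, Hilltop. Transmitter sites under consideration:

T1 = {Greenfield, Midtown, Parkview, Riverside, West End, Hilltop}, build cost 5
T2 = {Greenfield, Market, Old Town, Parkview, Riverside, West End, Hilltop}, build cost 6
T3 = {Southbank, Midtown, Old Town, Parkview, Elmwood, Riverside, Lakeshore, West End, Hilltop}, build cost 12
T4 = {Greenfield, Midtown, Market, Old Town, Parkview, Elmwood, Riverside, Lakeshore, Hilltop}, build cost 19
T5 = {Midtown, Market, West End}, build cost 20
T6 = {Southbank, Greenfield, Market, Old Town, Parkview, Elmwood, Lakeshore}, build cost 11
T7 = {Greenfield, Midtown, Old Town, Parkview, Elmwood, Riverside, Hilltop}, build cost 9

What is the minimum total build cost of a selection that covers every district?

T1, T6 cover every district at build cost 5 + 11 = 16.
Any cover uses at least 2 transmitter sites; among all covering selections none totals below 16.

16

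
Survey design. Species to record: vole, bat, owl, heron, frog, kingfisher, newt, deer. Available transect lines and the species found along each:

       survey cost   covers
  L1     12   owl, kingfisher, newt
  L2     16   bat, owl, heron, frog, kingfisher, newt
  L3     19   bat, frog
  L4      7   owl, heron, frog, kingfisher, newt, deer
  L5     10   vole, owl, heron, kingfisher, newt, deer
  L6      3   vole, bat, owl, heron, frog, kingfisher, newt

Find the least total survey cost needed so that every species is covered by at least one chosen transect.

10

L4, L6 cover every species at survey cost 7 + 3 = 10.
Any cover uses at least 2 transects; among all covering selections none totals below 10.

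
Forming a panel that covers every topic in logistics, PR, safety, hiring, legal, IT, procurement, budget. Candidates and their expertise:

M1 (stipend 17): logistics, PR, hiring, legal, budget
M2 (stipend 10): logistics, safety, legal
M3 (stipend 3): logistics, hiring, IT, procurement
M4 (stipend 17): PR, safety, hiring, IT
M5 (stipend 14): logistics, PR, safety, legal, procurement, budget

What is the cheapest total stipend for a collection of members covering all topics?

17

M3, M5 cover every topic at stipend 3 + 14 = 17.
Any cover uses at least 2 members; among all covering selections none totals below 17.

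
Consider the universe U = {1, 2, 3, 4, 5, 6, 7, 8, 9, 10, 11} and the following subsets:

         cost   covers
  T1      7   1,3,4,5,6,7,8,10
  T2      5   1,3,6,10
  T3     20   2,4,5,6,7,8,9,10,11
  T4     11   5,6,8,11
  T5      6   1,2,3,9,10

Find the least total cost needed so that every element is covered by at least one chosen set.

24

T1, T4, T5 cover every element at cost 7 + 11 + 6 = 24.
Any cover uses at least 2 sets; among all covering selections none totals below 24.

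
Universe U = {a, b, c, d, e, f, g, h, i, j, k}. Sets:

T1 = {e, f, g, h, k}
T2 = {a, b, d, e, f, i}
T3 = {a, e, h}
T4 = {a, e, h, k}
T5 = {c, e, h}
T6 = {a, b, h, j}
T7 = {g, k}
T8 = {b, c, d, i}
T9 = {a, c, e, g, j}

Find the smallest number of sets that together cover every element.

T1, T2, T9 together cover {a, b, c, d, e, f, g, h, i, j, k} — every element.
No 2 of the 9 sets cover everything (all 36 pairs fall short), so 3 is minimum.

3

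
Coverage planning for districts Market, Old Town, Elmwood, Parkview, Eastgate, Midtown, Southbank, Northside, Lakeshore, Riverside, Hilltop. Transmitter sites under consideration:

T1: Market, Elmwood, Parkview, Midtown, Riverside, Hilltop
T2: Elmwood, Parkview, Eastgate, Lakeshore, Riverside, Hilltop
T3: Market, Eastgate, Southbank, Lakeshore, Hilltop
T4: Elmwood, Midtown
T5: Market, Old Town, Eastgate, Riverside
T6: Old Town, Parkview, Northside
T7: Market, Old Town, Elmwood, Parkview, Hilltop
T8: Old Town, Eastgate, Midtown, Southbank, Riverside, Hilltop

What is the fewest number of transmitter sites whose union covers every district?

3

T1, T3, T6 together cover {Market, Old Town, Elmwood, Parkview, Eastgate, Midtown, Southbank, Northside, Lakeshore, Riverside, Hilltop} — every district.
No 2 of the 8 transmitter sites cover everything (all 28 pairs fall short), so 3 is minimum.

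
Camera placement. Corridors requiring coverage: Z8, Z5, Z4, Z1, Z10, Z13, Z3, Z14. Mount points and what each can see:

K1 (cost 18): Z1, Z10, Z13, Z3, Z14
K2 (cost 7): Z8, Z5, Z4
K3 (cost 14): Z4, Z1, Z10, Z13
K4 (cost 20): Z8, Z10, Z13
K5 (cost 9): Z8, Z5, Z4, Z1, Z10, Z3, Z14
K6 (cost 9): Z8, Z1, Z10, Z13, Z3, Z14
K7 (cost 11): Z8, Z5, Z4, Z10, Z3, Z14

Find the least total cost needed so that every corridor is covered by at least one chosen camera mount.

K2, K6 cover every corridor at cost 7 + 9 = 16.
Any cover uses at least 2 camera mounts; among all covering selections none totals below 16.
Greedy by coverage-per-cost would pick K5, K6 for 18 — worse than the optimum 16.

16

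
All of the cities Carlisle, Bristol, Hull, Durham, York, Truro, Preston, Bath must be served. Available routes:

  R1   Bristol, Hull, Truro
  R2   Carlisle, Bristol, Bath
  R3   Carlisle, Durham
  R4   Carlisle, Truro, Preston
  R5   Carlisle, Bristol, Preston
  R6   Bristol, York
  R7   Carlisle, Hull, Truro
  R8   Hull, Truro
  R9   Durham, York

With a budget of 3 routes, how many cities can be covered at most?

7

Choosing R1, R2, R9 covers {Carlisle, Bristol, Hull, Durham, York, Truro, Bath} — 7 cities.
No choice of 3 routes does better; here Preston is left uncovered.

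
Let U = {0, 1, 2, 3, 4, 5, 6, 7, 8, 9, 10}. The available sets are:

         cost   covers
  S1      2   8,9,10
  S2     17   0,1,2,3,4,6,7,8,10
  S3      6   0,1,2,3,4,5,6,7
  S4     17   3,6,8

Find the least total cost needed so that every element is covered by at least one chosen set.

8

S1, S3 cover every element at cost 2 + 6 = 8.
Any cover uses at least 2 sets; among all covering selections none totals below 8.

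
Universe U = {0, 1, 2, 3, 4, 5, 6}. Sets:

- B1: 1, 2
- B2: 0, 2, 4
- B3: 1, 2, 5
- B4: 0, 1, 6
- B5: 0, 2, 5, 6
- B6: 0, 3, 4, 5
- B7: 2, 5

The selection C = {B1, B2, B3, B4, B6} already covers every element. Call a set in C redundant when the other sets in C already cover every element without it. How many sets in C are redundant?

3

Drop B1: the rest still cover every element — redundant.
Drop B2: the rest still cover every element — redundant.
Drop B3: the rest still cover every element — redundant.
Drop B4: 6 uncovered — not redundant.
Drop B6: 3 uncovered — not redundant.
3 redundant: B1, B2, B3.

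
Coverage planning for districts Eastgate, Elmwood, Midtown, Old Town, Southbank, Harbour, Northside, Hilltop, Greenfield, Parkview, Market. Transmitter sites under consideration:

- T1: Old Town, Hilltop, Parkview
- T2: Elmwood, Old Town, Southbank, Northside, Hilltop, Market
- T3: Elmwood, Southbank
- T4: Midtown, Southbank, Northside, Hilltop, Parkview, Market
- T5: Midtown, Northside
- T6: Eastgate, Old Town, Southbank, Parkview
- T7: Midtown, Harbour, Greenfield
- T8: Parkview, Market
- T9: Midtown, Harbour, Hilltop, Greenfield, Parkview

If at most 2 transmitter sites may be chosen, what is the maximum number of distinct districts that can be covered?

Choosing T2, T9 covers {Elmwood, Midtown, Old Town, Southbank, Harbour, Northside, Hilltop, Greenfield, Parkview, Market} — 10 districts.
No choice of 2 transmitter sites does better; here Eastgate is left uncovered.

10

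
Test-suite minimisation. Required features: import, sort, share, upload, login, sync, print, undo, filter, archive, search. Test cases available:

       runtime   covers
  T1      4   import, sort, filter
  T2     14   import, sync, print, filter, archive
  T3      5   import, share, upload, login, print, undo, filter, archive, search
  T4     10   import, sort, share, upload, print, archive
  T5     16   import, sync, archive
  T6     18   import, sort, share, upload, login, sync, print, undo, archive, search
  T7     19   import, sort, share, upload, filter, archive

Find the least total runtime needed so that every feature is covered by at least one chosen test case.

22

T1, T6 cover every feature at runtime 4 + 18 = 22.
Any cover uses at least 2 test cases; among all covering selections none totals below 22.
Greedy by coverage-per-runtime would pick T3, T1, T2 for 23 — worse than the optimum 22.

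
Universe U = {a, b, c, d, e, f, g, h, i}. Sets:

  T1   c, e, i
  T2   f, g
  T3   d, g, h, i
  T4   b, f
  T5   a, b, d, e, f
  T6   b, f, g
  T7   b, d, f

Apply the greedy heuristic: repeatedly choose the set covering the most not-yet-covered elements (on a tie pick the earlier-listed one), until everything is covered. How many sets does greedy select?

3

Pick 1: T5 covers 5 new elements (a, b, d, e, f).
Pick 2: T3 covers 3 new elements (g, h, i).
Pick 3: T1 covers 1 new elements (c).
Greedy uses 3 sets.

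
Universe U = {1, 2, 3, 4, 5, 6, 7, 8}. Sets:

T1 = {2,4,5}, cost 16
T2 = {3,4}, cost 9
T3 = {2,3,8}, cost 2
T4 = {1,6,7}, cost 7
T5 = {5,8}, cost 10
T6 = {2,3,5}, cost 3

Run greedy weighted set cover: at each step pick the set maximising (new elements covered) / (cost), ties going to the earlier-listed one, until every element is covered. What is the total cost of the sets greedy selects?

21

Pick 1: T3 adds 3 new (2, 3, 8) at cost 2 (ratio 3/2).
Pick 2: T4 adds 3 new (1, 6, 7) at cost 7 (ratio 3/7).
Pick 3: T6 adds 1 new (5) at cost 3 (ratio 1/3).
Pick 4: T2 adds 1 new (4) at cost 9 (ratio 1/9).
Greedy total cost: 2 + 7 + 3 + 9 = 21.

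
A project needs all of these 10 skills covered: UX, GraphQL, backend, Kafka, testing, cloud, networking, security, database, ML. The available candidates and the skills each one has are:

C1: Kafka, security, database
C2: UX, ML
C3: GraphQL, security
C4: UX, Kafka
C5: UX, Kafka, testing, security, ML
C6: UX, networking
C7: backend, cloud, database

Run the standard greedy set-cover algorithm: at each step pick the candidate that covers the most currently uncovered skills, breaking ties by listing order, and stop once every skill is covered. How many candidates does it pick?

4

Pick 1: C5 covers 5 new skills (UX, Kafka, testing, security, ML).
Pick 2: C7 covers 3 new skills (backend, cloud, database).
Pick 3: C3 covers 1 new skills (GraphQL).
Pick 4: C6 covers 1 new skills (networking).
Greedy uses 4 candidates.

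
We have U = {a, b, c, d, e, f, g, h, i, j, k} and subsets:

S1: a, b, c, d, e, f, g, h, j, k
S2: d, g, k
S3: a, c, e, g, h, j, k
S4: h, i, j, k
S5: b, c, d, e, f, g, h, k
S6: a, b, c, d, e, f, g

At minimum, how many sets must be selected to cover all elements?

S1, S4 together cover {a, b, c, d, e, f, g, h, i, j, k} — every element.
No single set contains all 11 elements, so 2 is optimal.

2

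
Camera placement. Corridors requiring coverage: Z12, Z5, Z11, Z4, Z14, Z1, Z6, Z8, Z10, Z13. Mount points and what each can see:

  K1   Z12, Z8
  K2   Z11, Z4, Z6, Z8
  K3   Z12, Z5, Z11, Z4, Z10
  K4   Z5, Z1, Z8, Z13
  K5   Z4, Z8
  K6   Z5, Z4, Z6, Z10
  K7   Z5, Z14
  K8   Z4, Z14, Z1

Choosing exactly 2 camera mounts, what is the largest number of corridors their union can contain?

Choosing K3, K4 covers {Z12, Z5, Z11, Z4, Z1, Z8, Z10, Z13} — 8 corridors.
No choice of 2 camera mounts does better; here Z14, Z6 are left uncovered.

8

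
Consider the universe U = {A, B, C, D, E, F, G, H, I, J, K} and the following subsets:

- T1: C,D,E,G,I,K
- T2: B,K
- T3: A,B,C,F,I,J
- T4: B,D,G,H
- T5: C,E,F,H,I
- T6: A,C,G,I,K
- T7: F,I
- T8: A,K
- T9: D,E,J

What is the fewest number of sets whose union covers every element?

T1, T3, T4 together cover {A, B, C, D, E, F, G, H, I, J, K} — every element.
No 2 of the 9 sets cover everything (all 36 pairs fall short), so 3 is minimum.

3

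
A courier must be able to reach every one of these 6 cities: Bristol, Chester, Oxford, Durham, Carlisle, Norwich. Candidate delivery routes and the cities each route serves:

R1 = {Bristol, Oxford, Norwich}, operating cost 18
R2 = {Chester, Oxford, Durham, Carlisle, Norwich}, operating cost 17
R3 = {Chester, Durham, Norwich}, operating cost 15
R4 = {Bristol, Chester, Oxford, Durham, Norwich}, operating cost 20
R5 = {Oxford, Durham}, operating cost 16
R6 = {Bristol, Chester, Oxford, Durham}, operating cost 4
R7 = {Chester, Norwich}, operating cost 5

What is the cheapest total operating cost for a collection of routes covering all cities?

21

R2, R6 cover every city at operating cost 17 + 4 = 21.
Any cover uses at least 2 routes; among all covering selections none totals below 21.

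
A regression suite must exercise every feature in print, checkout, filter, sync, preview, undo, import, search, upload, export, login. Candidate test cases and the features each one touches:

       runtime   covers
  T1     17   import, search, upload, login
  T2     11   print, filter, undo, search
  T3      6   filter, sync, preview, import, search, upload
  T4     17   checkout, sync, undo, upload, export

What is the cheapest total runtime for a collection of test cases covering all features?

51

T1, T2, T3, T4 cover every feature at runtime 17 + 11 + 6 + 17 = 51.
Any cover uses at least 4 test cases; among all covering selections none totals below 51.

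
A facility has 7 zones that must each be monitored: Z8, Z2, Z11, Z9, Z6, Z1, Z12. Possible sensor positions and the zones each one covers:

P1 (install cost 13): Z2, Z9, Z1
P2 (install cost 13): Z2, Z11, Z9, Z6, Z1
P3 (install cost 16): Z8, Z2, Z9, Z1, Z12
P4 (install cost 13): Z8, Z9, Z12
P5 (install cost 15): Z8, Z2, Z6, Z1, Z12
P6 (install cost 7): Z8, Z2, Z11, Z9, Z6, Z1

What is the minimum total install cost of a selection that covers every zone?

20

P4, P6 cover every zone at install cost 13 + 7 = 20.
Any cover uses at least 2 sensor positions; among all covering selections none totals below 20.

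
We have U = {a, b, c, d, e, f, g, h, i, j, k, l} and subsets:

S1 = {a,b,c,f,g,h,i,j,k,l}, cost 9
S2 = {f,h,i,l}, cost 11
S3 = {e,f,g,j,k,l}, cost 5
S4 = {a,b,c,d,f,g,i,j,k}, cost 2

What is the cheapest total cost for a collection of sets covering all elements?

S1, S3, S4 cover every element at cost 9 + 5 + 2 = 16.
Any cover uses at least 3 sets; among all covering selections none totals below 16.

16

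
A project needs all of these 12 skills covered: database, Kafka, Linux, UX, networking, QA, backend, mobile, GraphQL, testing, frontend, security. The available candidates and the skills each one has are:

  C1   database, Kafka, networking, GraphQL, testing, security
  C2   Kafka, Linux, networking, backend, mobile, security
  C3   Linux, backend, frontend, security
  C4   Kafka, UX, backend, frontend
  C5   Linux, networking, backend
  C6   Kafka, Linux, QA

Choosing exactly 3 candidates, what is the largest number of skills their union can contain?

Choosing C1, C2, C4 covers {database, Kafka, Linux, UX, networking, backend, mobile, GraphQL, testing, frontend, security} — 11 skills.
No choice of 3 candidates does better; here QA is left uncovered.

11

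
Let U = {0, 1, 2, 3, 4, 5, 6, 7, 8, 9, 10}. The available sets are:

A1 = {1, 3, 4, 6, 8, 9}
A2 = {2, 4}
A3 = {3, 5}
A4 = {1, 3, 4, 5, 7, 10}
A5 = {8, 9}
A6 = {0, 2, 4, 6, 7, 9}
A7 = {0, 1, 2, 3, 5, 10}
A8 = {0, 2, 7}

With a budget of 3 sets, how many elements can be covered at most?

Choosing A1, A4, A6 covers {0, 1, 2, 3, 4, 5, 6, 7, 8, 9, 10} — 11 elements.
That is all 11 elements.

11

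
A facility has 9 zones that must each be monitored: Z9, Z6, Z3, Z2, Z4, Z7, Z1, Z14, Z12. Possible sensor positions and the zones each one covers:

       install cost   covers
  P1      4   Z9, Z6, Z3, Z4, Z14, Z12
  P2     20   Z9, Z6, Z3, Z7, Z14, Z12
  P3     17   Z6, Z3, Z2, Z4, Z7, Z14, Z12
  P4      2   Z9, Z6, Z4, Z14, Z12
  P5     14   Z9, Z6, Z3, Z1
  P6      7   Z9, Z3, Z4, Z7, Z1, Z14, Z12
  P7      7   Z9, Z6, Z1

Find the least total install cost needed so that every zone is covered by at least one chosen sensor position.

P3, P6 cover every zone at install cost 17 + 7 = 24.
Any cover uses at least 2 sensor positions; among all covering selections none totals below 24.
Greedy by coverage-per-install cost would pick P4, P6, P3 for 26 — worse than the optimum 24.

24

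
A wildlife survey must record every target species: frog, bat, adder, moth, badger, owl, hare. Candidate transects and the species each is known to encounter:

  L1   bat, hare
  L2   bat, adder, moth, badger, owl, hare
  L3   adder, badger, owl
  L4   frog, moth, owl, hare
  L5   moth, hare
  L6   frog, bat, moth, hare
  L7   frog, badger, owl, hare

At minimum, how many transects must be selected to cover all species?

L2, L4 together cover {frog, bat, adder, moth, badger, owl, hare} — every species.
No single transect contains all 7 species, so 2 is optimal.

2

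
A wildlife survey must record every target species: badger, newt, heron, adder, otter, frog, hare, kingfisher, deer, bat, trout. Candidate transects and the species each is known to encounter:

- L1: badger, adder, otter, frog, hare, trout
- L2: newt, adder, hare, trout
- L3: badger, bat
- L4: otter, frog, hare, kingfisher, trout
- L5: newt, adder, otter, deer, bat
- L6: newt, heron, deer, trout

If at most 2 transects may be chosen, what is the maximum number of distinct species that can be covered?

9

Choosing L1, L5 covers {badger, newt, adder, otter, frog, hare, deer, bat, trout} — 9 species.
No choice of 2 transects does better; here heron, kingfisher are left uncovered.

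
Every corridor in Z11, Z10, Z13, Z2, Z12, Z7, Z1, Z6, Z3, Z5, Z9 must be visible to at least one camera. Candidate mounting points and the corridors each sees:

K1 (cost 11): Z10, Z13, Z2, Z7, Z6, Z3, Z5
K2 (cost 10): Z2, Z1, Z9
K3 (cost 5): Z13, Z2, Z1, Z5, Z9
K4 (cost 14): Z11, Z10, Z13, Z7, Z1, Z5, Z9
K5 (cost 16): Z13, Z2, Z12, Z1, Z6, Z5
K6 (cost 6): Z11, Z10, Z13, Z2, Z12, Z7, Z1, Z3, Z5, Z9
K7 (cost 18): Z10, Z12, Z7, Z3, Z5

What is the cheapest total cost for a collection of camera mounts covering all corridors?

17

K1, K6 cover every corridor at cost 11 + 6 = 17.
Any cover uses at least 2 camera mounts; among all covering selections none totals below 17.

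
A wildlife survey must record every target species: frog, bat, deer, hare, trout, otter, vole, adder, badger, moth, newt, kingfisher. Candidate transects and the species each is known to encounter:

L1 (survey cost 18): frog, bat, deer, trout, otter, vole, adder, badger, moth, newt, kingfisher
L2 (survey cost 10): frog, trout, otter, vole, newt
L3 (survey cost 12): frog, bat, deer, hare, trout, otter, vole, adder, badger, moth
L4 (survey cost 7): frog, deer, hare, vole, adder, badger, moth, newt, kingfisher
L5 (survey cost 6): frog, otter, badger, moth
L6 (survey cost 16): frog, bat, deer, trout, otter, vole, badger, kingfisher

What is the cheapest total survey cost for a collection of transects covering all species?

19

L3, L4 cover every species at survey cost 12 + 7 = 19.
Any cover uses at least 2 transects; among all covering selections none totals below 19.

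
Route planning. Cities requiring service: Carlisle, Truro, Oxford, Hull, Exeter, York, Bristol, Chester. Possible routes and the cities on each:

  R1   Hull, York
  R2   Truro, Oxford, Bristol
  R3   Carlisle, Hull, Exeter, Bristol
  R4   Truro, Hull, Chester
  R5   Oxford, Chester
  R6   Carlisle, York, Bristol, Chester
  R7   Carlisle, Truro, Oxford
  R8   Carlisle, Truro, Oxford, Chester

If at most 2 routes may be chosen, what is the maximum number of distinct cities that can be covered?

7

Choosing R3, R8 covers {Carlisle, Truro, Oxford, Hull, Exeter, Bristol, Chester} — 7 cities.
No choice of 2 routes does better; here York is left uncovered.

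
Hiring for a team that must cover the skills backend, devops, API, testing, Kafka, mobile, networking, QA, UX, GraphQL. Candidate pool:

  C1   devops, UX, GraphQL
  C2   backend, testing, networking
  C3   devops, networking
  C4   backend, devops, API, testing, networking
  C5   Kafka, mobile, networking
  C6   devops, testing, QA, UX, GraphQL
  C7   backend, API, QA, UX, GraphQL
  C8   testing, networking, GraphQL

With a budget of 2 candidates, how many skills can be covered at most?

8

Choosing C4, C6 covers {backend, devops, API, testing, networking, QA, UX, GraphQL} — 8 skills.
No choice of 2 candidates does better; here Kafka, mobile are left uncovered.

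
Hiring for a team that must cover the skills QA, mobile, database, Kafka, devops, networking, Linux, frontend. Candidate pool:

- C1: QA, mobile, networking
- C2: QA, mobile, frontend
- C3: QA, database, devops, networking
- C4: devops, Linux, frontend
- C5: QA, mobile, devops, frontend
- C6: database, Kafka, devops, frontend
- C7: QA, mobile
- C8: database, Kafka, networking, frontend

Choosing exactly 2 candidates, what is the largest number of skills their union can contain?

Choosing C1, C6 covers {QA, mobile, database, Kafka, devops, networking, frontend} — 7 skills.
No choice of 2 candidates does better; here Linux is left uncovered.

7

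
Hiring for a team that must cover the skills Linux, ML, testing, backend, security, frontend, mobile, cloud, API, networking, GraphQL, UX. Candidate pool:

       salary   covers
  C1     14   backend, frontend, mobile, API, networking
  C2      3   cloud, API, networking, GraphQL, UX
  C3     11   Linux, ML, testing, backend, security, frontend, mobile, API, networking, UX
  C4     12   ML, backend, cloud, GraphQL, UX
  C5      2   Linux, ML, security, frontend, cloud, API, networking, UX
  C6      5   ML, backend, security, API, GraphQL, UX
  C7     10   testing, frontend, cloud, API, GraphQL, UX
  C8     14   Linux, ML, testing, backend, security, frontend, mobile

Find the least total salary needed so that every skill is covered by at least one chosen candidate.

C2, C3 cover every skill at salary 3 + 11 = 14.
Any cover uses at least 2 candidates; among all covering selections none totals below 14.

14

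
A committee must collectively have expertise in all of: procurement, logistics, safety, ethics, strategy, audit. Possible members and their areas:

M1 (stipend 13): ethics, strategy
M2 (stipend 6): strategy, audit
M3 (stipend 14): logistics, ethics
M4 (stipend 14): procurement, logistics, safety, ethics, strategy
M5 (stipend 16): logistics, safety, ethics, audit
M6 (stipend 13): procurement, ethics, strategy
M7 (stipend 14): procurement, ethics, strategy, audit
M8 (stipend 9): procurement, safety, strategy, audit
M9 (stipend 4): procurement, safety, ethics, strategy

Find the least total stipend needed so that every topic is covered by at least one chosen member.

M2, M4 cover every topic at stipend 6 + 14 = 20.
Any cover uses at least 2 members; among all covering selections none totals below 20.

20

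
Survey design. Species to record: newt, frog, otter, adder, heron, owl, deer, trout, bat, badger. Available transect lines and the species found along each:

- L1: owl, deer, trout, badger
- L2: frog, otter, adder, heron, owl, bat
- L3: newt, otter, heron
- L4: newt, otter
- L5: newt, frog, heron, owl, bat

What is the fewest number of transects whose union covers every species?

3

L1, L2, L3 together cover {newt, frog, otter, adder, heron, owl, deer, trout, bat, badger} — every species.
No 2 of the 5 transects cover everything (all 10 pairs fall short), so 3 is minimum.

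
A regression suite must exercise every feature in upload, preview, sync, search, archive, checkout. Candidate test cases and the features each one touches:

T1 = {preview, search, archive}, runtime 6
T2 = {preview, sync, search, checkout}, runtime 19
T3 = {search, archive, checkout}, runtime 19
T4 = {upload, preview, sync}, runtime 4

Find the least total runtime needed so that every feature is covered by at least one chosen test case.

T3, T4 cover every feature at runtime 19 + 4 = 23.
Any cover uses at least 2 test cases; among all covering selections none totals below 23.
Greedy by coverage-per-runtime would pick T4, T1, T2 for 29 — worse than the optimum 23.

23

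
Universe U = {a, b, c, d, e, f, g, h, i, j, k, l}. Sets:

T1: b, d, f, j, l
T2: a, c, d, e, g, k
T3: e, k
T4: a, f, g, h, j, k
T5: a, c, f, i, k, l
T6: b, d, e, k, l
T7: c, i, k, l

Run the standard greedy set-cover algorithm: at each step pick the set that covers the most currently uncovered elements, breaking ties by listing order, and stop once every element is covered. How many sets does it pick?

Pick 1: T2 covers 6 new elements (a, c, d, e, g, k).
Pick 2: T1 covers 4 new elements (b, f, j, l).
Pick 3: T4 covers 1 new elements (h).
Pick 4: T5 covers 1 new elements (i).
Greedy uses 4 sets. (The true minimum is 3.)

4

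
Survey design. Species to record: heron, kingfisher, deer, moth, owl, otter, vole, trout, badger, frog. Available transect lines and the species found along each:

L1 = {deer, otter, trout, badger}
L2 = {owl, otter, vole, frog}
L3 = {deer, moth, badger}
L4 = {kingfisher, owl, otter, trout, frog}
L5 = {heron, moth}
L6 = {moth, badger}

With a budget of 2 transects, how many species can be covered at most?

8

Choosing L3, L4 covers {kingfisher, deer, moth, owl, otter, trout, badger, frog} — 8 species.
No choice of 2 transects does better; here heron, vole are left uncovered.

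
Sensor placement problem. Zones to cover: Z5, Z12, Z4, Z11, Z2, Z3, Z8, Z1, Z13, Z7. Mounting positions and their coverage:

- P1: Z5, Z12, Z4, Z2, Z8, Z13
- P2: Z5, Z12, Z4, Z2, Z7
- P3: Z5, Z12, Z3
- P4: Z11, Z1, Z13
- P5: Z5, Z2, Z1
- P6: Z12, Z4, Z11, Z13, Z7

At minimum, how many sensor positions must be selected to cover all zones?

P1, P2, P3, P4 together cover {Z5, Z12, Z4, Z11, Z2, Z3, Z8, Z1, Z13, Z7} — every zone.
No 3 of the 6 sensor positions cover everything (all 20 triples fall short), so 4 is minimum.

4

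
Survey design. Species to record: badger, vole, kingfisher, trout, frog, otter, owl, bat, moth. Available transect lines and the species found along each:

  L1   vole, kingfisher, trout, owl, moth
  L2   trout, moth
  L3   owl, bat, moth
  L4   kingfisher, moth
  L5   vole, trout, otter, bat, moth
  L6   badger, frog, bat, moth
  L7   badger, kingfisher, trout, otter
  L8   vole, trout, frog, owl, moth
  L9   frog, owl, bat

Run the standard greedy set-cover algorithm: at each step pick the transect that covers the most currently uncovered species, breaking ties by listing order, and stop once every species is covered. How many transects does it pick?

3

Pick 1: L1 covers 5 new species (vole, kingfisher, trout, owl, moth).
Pick 2: L6 covers 3 new species (badger, frog, bat).
Pick 3: L5 covers 1 new species (otter).
Greedy uses 3 transects.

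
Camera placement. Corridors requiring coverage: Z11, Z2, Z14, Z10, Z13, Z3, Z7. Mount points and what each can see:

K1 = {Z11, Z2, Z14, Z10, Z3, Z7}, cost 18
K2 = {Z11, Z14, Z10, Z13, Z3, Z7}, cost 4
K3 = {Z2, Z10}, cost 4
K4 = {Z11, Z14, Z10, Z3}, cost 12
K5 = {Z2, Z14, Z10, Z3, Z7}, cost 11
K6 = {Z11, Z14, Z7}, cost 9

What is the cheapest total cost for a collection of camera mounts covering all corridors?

K2, K3 cover every corridor at cost 4 + 4 = 8.
Any cover uses at least 2 camera mounts; among all covering selections none totals below 8.

8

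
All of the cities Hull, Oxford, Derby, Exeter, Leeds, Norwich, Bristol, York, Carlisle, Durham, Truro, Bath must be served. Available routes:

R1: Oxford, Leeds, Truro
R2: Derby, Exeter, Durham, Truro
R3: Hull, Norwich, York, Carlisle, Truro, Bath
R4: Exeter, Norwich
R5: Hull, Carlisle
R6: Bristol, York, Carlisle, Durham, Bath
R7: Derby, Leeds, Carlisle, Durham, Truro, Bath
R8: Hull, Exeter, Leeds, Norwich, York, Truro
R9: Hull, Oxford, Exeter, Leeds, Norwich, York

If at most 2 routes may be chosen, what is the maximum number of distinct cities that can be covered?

Choosing R7, R9 covers {Hull, Oxford, Derby, Exeter, Leeds, Norwich, York, Carlisle, Durham, Truro, Bath} — 11 cities.
No choice of 2 routes does better; here Bristol is left uncovered.

11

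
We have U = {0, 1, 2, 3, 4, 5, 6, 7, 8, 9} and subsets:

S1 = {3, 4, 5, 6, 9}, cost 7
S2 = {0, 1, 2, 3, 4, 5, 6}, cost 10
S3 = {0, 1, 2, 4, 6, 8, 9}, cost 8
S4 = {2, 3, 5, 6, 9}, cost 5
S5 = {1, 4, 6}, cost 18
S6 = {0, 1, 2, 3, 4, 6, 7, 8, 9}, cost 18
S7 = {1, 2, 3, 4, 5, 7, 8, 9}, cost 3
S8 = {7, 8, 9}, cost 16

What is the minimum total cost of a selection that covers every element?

S3, S7 cover every element at cost 8 + 3 = 11.
Any cover uses at least 2 sets; among all covering selections none totals below 11.

11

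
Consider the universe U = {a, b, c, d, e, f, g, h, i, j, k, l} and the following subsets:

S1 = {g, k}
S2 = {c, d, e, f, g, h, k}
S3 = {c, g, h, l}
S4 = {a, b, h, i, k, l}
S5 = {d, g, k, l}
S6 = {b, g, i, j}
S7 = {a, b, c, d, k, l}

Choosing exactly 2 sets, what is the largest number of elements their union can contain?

11

Choosing S2, S4 covers {a, b, c, d, e, f, g, h, i, k, l} — 11 elements.
No choice of 2 sets does better; here j is left uncovered.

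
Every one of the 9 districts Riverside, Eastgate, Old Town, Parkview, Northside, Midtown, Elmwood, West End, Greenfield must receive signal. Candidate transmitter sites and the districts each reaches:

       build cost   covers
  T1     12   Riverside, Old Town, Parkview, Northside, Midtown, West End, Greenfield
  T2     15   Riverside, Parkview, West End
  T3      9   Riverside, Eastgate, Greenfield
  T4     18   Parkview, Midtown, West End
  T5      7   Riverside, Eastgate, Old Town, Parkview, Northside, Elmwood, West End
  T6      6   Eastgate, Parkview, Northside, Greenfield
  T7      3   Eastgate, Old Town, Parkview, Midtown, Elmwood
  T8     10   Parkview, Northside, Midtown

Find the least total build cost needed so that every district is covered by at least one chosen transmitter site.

T1, T7 cover every district at build cost 12 + 3 = 15.
Any cover uses at least 2 transmitter sites; among all covering selections none totals below 15.

15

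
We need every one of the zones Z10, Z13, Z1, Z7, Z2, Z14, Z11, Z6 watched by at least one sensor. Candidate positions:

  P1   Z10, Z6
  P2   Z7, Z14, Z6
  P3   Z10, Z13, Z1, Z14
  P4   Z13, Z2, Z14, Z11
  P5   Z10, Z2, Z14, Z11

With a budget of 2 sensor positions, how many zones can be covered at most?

Choosing P1, P4 covers {Z10, Z13, Z2, Z14, Z11, Z6} — 6 zones.
No choice of 2 sensor positions does better; here Z1, Z7 are left uncovered.

6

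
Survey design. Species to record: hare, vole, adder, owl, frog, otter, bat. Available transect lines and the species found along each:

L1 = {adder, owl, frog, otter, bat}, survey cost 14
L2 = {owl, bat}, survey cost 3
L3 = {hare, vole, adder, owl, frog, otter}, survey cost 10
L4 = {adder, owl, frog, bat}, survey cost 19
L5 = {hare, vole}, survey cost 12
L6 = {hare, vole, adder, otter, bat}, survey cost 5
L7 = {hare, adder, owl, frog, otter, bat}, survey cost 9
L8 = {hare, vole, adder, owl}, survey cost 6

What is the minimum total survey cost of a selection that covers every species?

13

L2, L3 cover every species at survey cost 3 + 10 = 13.
Any cover uses at least 2 transects; among all covering selections none totals below 13.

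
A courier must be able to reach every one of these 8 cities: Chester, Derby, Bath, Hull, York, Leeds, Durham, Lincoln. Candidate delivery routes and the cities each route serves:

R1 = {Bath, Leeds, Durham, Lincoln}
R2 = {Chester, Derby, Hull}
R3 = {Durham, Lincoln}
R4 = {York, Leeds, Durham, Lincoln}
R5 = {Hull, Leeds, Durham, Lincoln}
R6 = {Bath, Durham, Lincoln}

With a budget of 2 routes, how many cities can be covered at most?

7

Choosing R1, R2 covers {Chester, Derby, Bath, Hull, Leeds, Durham, Lincoln} — 7 cities.
No choice of 2 routes does better; here York is left uncovered.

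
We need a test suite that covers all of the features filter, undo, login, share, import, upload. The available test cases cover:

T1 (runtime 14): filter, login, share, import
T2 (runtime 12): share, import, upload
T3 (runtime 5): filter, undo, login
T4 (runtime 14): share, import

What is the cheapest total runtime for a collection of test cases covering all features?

T2, T3 cover every feature at runtime 12 + 5 = 17.
Any cover uses at least 2 test cases; among all covering selections none totals below 17.

17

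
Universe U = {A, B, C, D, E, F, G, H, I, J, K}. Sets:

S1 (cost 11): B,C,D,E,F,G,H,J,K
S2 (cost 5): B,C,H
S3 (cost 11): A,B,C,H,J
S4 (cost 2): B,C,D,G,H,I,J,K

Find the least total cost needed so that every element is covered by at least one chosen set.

S1, S3, S4 cover every element at cost 11 + 11 + 2 = 24.
Any cover uses at least 3 sets; among all covering selections none totals below 24.

24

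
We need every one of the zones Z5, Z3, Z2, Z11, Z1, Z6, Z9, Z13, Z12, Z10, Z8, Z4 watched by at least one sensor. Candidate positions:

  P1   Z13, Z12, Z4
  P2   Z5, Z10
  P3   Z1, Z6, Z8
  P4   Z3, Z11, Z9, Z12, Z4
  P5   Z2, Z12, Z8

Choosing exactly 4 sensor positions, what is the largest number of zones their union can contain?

11

Choosing P1, P2, P3, P4 covers {Z5, Z3, Z11, Z1, Z6, Z9, Z13, Z12, Z10, Z8, Z4} — 11 zones.
No choice of 4 sensor positions does better; here Z2 is left uncovered.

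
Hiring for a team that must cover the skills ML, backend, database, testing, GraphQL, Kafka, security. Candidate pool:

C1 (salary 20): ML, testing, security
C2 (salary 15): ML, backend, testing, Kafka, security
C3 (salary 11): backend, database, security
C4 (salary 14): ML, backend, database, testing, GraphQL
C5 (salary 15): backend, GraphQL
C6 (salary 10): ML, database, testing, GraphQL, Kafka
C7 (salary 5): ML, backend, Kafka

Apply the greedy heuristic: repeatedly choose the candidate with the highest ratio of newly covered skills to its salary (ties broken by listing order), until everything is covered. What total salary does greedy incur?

26

Pick 1: C7 adds 3 new (ML, backend, Kafka) at salary 5 (ratio 3/5).
Pick 2: C6 adds 3 new (database, testing, GraphQL) at salary 10 (ratio 3/10).
Pick 3: C3 adds 1 new (security) at salary 11 (ratio 1/11).
Greedy total salary: 5 + 10 + 11 = 26. (The true optimum is 21, so greedy overshoots here.)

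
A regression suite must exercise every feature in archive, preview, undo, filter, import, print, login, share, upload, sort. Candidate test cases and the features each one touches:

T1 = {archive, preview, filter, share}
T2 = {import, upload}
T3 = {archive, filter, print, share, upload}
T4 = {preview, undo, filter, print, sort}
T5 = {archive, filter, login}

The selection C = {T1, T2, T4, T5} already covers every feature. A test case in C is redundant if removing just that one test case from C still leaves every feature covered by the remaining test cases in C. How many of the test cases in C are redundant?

0

Drop T1: share uncovered — not redundant.
Drop T2: import, upload uncovered — not redundant.
Drop T4: undo, print, sort uncovered — not redundant.
Drop T5: login uncovered — not redundant.
None of the test cases in C is redundant.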